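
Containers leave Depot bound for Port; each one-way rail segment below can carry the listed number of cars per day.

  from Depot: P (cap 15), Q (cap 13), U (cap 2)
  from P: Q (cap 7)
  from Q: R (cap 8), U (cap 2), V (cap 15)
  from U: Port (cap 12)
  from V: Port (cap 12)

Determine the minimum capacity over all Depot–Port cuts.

Augment Depot→U→Port: bottleneck 2, flow now 2.
Augment Depot→Q→U→Port: bottleneck 2, flow now 4.
Augment Depot→Q→V→Port: bottleneck 11, flow now 15.
Augment Depot→P→Q→V→Port: bottleneck 1, flow now 16.
No augmenting path remains; maximum flow = 16.
By max-flow min-cut, the minimum cut capacity equals the max flow.
In the residual graph, reachable from Depot: {Depot, P, Q, R, V}.
Min-cut edges: Depot→U (2), Q→U (2), V→Port (12); capacity 2 + 2 + 12 = 16.

16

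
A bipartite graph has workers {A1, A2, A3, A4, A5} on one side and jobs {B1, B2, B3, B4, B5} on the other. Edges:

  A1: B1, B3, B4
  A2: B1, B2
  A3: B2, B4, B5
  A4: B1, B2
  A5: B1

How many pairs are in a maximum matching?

4

Unit-capacity flow: source→left, listed edges, right→sink; max matching = max flow.
Augmenting path A1→B1 (+1); matched 1.
Augmenting path A2→B2 (+1); matched 2.
Augmenting path A3→B4 (+1); matched 3.
Augmenting path A4→B1→A1→B3 (+1); matched 4.
No augmenting path remains; maximum matching = 4.
König certificate: {A1, A3, B1, B2} is a vertex cover of size 4 (every listed pair touches it), so no matching can be larger.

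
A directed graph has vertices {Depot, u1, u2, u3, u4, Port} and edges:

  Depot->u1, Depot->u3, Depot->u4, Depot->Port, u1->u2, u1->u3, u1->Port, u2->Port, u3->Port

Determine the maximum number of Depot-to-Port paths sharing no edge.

3

Assign every edge capacity 1; by Menger, the answer equals the max flow.
Path Depot→Port (+1); total 1.
Path Depot→u1→Port (+1); total 2.
Path Depot→u3→Port (+1); total 3.
No residual Depot→Port path; max flow = 3.
Certifying cut of size 3: {Depot→Port, Depot→u1, Depot→u3}.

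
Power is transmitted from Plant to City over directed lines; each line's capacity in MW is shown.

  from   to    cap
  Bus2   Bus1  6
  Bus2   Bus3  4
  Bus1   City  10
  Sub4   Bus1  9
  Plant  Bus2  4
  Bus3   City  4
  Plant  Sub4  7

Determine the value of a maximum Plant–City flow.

Augment Plant→Sub4→Bus1→City: bottleneck 7, flow now 7.
Augment Plant→Bus2→Bus1→City: bottleneck 3, flow now 10.
Augment Plant→Bus2→Bus3→City: bottleneck 1, flow now 11.
No augmenting path remains; maximum flow = 11.
In the residual graph, reachable from Plant: {Plant}.
Min-cut edges: Plant→Sub4 (7), Plant→Bus2 (4); capacity 7 + 4 = 11.
This cut is saturated, so no flow can exceed 11.

11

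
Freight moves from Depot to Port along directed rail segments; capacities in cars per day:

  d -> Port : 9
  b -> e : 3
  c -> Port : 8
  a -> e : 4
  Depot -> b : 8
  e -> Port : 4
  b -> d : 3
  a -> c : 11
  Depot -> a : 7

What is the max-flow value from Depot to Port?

Augment Depot→a→c→Port: bottleneck 7, flow now 7.
Augment Depot→b→d→Port: bottleneck 3, flow now 10.
Augment Depot→b→e→Port: bottleneck 3, flow now 13.
No augmenting path remains; maximum flow = 13.
In the residual graph, reachable from Depot: {Depot, b}.
Min-cut edges: Depot→a (7), b→d (3), b→e (3); capacity 7 + 3 + 3 = 13.
This cut is saturated, so no flow can exceed 13.

13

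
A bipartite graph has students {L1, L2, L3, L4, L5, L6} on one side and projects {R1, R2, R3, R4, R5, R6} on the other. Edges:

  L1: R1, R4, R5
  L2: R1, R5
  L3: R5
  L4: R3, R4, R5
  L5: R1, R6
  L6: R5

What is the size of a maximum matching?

5

Unit-capacity flow: source→left, listed edges, right→sink; max matching = max flow.
Augmenting path L1→R1 (+1); matched 1.
Augmenting path L2→R5 (+1); matched 2.
Augmenting path L4→R3 (+1); matched 3.
Augmenting path L5→R6 (+1); matched 4.
Augmenting path L3→R5→L2→R1→L1→R4 (+1); matched 5.
No augmenting path remains; maximum matching = 5.
König certificate: {L1, L2, L4, L5, R5} is a vertex cover of size 5 (every listed pair touches it), so no matching can be larger.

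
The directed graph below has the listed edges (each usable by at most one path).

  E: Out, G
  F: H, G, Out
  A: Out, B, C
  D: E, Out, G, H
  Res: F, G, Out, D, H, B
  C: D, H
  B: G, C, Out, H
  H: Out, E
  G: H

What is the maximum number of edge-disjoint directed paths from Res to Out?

6

Assign every edge capacity 1; by Menger, the answer equals the max flow.
Path Res→Out (+1); total 1.
Path Res→B→Out (+1); total 2.
Path Res→D→Out (+1); total 3.
Path Res→F→Out (+1); total 4.
Path Res→H→Out (+1); total 5.
Path Res→G→H→E→Out (+1); total 6.
No residual Res→Out path; max flow = 6.
Certifying cut of size 6: {Res→B, Res→D, Res→F, Res→G, Res→H, Res→Out}.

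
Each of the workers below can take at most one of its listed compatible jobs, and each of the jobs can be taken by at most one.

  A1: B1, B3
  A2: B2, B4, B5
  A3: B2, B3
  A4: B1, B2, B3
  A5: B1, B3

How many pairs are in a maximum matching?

4

Unit-capacity flow: source→left, listed edges, right→sink; max matching = max flow.
Augmenting path A1→B1 (+1); matched 1.
Augmenting path A2→B2 (+1); matched 2.
Augmenting path A3→B3 (+1); matched 3.
Augmenting path A4→B2→A2→B4 (+1); matched 4.
No augmenting path remains; maximum matching = 4.
König certificate: {A2, B1, B2, B3} is a vertex cover of size 4 (every listed pair touches it), so no matching can be larger.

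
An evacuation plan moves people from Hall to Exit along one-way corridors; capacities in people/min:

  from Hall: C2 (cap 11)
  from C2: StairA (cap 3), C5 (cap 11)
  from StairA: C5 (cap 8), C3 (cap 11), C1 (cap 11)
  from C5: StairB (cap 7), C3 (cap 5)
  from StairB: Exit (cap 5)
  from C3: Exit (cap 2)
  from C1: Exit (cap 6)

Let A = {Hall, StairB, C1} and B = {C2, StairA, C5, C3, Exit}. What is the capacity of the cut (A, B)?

22

Edges leaving {Hall, StairB, C1}: Hall→C2 (11), StairB→Exit (5), C1→Exit (6).
Cut capacity = 11 + 5 + 6 = 22.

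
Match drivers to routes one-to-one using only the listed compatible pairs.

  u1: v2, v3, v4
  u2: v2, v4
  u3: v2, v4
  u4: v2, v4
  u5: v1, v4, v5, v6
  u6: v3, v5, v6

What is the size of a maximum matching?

Unit-capacity flow: source→left, listed edges, right→sink; max matching = max flow.
Augmenting path u1→v2 (+1); matched 1.
Augmenting path u2→v4 (+1); matched 2.
Augmenting path u5→v1 (+1); matched 3.
Augmenting path u6→v3 (+1); matched 4.
Augmenting path u3→v2→u1→v3→u6→v5 (+1); matched 5.
No augmenting path remains; maximum matching = 5.
König certificate: {u1, u5, u6, v2, v4} is a vertex cover of size 5 (every listed pair touches it), so no matching can be larger.

5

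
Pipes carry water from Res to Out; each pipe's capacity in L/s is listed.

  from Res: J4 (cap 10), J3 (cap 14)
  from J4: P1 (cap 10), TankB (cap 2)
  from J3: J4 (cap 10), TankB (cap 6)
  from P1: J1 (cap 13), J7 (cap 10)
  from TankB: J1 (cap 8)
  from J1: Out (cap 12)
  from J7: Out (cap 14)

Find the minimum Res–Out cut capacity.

Augment Res→J4→P1→J1→Out: bottleneck 10, flow now 10.
Augment Res→J3→TankB→J1→Out: bottleneck 2, flow now 12.
Augment Res→J3→TankB→J1→P1→J7→Out: bottleneck 4, flow now 16. (uses reverse residual edge)
Augment Res→J3→J4→TankB→J1→P1→J7→Out: bottleneck 2, flow now 18. (uses reverse residual edge)
No augmenting path remains; maximum flow = 18.
By max-flow min-cut, the minimum cut capacity equals the max flow.
In the residual graph, reachable from Res: {Res, J4, J3}.
Min-cut edges: J4→P1 (10), J4→TankB (2), J3→TankB (6); capacity 10 + 2 + 6 = 18.

18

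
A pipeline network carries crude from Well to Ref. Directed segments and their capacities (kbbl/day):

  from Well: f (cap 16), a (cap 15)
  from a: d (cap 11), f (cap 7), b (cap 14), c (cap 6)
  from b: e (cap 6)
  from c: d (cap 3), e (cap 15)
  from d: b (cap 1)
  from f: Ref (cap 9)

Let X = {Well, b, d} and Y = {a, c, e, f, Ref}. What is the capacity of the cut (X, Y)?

Edges leaving {Well, b, d}: Well→a (15), Well→f (16), b→e (6).
Cut capacity = 15 + 16 + 6 = 37.

37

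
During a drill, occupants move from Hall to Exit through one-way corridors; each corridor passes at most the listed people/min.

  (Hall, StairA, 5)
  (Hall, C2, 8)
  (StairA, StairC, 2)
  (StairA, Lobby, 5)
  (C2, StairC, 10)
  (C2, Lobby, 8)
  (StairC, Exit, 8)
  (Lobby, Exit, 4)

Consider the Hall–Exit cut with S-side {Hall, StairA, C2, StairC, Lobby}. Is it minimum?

Given cut capacity: 8 + 4 = 12.
Augment Hall→StairA→StairC→Exit: bottleneck 2, flow now 2.
Augment Hall→StairA→Lobby→Exit: bottleneck 3, flow now 5.
Augment Hall→C2→StairC→Exit: bottleneck 6, flow now 11.
Augment Hall→C2→Lobby→Exit: bottleneck 1, flow now 12.
No augmenting path remains; maximum flow = 12.
Cut capacity 12 equals the max flow, so it is a minimum cut.

Yes — it is a minimum cut (capacity 12).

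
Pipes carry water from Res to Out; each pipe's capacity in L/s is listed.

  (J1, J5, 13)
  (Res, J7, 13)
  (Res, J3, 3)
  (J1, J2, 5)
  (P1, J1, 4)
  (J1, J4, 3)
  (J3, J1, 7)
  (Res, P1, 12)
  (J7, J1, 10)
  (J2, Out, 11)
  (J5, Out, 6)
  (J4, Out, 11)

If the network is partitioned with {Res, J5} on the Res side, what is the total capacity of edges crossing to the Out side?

34

Edges leaving {Res, J5}: Res→J7 (13), Res→J3 (3), Res→P1 (12), J5→Out (6).
Cut capacity = 13 + 3 + 12 + 6 = 34.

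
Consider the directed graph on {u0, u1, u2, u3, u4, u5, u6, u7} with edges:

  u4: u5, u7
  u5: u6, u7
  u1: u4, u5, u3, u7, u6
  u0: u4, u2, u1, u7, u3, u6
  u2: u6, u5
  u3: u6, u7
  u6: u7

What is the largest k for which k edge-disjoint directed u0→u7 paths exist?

6

Assign every edge capacity 1; by Menger, the answer equals the max flow.
Path u0→u7 (+1); total 1.
Path u0→u1→u7 (+1); total 2.
Path u0→u3→u7 (+1); total 3.
Path u0→u4→u7 (+1); total 4.
Path u0→u6→u7 (+1); total 5.
Path u0→u2→u5→u7 (+1); total 6.
No residual u0→u7 path; max flow = 6.
Certifying cut of size 6: {u0→u1, u0→u2, u0→u3, u0→u4, u0→u6, u0→u7}.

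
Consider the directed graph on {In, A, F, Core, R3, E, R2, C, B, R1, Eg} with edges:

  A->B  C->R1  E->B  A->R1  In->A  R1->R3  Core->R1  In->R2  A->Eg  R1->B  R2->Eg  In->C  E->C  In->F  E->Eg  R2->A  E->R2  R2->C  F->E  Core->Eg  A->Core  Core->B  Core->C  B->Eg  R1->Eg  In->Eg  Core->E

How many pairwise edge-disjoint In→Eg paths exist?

5

Assign every edge capacity 1; by Menger, the answer equals the max flow.
Path In→Eg (+1); total 1.
Path In→A→Eg (+1); total 2.
Path In→R2→Eg (+1); total 3.
Path In→F→E→Eg (+1); total 4.
Path In→C→R1→Eg (+1); total 5.
No residual In→Eg path; max flow = 5.
Certifying cut of size 5: {In→A, In→C, In→Eg, In→F, In→R2}.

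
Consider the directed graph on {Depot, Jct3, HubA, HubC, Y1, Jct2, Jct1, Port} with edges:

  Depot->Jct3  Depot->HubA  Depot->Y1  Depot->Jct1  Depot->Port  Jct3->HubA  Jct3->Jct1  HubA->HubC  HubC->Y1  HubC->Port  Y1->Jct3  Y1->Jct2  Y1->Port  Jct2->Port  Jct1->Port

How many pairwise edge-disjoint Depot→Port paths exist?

4

Assign every edge capacity 1; by Menger, the answer equals the max flow.
Path Depot→Port (+1); total 1.
Path Depot→Y1→Port (+1); total 2.
Path Depot→Jct1→Port (+1); total 3.
Path Depot→HubA→HubC→Port (+1); total 4.
No residual Depot→Port path; max flow = 4.
Certifying cut of size 4: {Depot→Port, Depot→Y1, HubA→HubC, Jct1→Port}.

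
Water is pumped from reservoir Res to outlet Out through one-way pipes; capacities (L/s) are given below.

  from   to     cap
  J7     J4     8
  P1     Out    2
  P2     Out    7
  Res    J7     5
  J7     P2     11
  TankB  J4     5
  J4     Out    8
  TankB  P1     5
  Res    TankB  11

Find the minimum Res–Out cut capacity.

Augment Res→TankB→J4→Out: bottleneck 5, flow now 5.
Augment Res→TankB→P1→Out: bottleneck 2, flow now 7.
Augment Res→J7→P2→Out: bottleneck 5, flow now 12.
No augmenting path remains; maximum flow = 12.
By max-flow min-cut, the minimum cut capacity equals the max flow.
In the residual graph, reachable from Res: {Res, TankB, P1}.
Min-cut edges: Res→J7 (5), TankB→J4 (5), P1→Out (2); capacity 5 + 5 + 2 = 12.

12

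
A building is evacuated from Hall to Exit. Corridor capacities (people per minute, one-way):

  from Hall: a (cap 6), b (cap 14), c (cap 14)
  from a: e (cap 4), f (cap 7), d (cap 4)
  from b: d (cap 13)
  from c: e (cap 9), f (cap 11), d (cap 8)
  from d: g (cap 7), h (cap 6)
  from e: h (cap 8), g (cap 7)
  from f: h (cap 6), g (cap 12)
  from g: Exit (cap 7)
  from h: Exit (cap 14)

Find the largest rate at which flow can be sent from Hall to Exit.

Augment Hall→a→d→g→Exit: bottleneck 4, flow now 4.
Augment Hall→a→e→g→Exit: bottleneck 2, flow now 6.
Augment Hall→b→d→g→Exit: bottleneck 1, flow now 7.
Augment Hall→b→d→h→Exit: bottleneck 6, flow now 13.
Augment Hall→c→e→h→Exit: bottleneck 8, flow now 21.
No augmenting path remains; maximum flow = 21.
In the residual graph, reachable from Hall: {Hall, a, b, c, d, e, f, g, h}.
Min-cut edges: g→Exit (7), h→Exit (14); capacity 7 + 14 = 21.
This cut is saturated, so no flow can exceed 21.

21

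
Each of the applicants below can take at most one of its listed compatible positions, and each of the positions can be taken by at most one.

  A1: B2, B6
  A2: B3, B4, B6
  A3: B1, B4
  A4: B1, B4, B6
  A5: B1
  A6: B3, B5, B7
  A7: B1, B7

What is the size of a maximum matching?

7

Unit-capacity flow: source→left, listed edges, right→sink; max matching = max flow.
Augmenting path A1→B2 (+1); matched 1.
Augmenting path A2→B3 (+1); matched 2.
Augmenting path A3→B1 (+1); matched 3.
Augmenting path A4→B4 (+1); matched 4.
Augmenting path A6→B5 (+1); matched 5.
Augmenting path A7→B7 (+1); matched 6.
Augmenting path A5→B1→A3→B4→A4→B6 (+1); matched 7.
No augmenting path remains; maximum matching = 7.
König certificate: {A1, A2, A3, A4, A5, A6, A7} is a vertex cover of size 7 (every listed pair touches it), so no matching can be larger.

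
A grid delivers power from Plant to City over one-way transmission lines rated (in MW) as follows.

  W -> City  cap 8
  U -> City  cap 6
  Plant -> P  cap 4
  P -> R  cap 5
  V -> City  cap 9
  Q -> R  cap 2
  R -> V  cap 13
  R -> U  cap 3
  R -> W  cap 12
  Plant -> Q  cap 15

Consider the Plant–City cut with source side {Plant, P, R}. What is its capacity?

Edges leaving {Plant, P, R}: Plant→Q (15), R→U (3), R→V (13), R→W (12).
Cut capacity = 15 + 3 + 13 + 12 = 43.

43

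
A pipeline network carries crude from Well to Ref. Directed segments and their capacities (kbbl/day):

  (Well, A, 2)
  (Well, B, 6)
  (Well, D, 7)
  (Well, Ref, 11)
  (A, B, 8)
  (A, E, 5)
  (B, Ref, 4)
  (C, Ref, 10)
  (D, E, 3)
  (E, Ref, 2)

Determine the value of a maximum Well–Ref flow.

17

Augment Well→Ref: bottleneck 11, flow now 11.
Augment Well→B→Ref: bottleneck 4, flow now 15.
Augment Well→A→E→Ref: bottleneck 2, flow now 17.
No augmenting path remains; maximum flow = 17.
In the residual graph, reachable from Well: {Well, A, B, D, E}.
Min-cut edges: Well→Ref (11), B→Ref (4), E→Ref (2); capacity 11 + 4 + 2 = 17.
This cut is saturated, so no flow can exceed 17.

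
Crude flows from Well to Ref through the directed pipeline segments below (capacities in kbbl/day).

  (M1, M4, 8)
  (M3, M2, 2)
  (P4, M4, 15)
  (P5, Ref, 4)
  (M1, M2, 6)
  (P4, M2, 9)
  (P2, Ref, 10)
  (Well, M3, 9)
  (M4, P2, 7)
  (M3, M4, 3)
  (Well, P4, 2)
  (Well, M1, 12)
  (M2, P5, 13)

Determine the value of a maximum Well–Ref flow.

Augment Well→M3→M4→P2→Ref: bottleneck 3, flow now 3.
Augment Well→M3→M2→P5→Ref: bottleneck 2, flow now 5.
Augment Well→M1→M4→P2→Ref: bottleneck 4, flow now 9.
Augment Well→M1→M2→P5→Ref: bottleneck 2, flow now 11.
No augmenting path remains; maximum flow = 11.
In the residual graph, reachable from Well: {Well, M3, M1, P4, M4, M2, P5}.
Min-cut edges: M4→P2 (7), P5→Ref (4); capacity 7 + 4 = 11.
This cut is saturated, so no flow can exceed 11.

11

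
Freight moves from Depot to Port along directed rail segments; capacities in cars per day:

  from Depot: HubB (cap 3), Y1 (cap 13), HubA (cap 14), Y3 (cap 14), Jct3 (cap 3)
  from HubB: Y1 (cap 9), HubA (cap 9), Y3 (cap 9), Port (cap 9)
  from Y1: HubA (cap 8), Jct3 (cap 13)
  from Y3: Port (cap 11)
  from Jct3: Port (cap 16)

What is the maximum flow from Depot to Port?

Augment Depot→HubB→Port: bottleneck 3, flow now 3.
Augment Depot→Y3→Port: bottleneck 11, flow now 14.
Augment Depot→Jct3→Port: bottleneck 3, flow now 17.
Augment Depot→Y1→Jct3→Port: bottleneck 13, flow now 30.
No augmenting path remains; maximum flow = 30.
In the residual graph, reachable from Depot: {Depot, HubA, Y3}.
Min-cut edges: Depot→HubB (3), Depot→Y1 (13), Depot→Jct3 (3), Y3→Port (11); capacity 3 + 13 + 3 + 11 = 30.
This cut is saturated, so no flow can exceed 30.

30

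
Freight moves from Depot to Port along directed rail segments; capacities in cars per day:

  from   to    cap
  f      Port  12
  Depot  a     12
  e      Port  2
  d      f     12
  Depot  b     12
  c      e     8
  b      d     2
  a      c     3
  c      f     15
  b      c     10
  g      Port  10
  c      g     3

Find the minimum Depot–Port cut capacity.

15

Augment Depot→a→c→e→Port: bottleneck 2, flow now 2.
Augment Depot→a→c→f→Port: bottleneck 1, flow now 3.
Augment Depot→b→c→f→Port: bottleneck 10, flow now 13.
Augment Depot→b→d→f→Port: bottleneck 1, flow now 14.
Augment Depot→b→d→f→c→g→Port: bottleneck 1, flow now 15. (uses reverse residual edge)
No augmenting path remains; maximum flow = 15.
By max-flow min-cut, the minimum cut capacity equals the max flow.
In the residual graph, reachable from Depot: {Depot, a}.
Min-cut edges: Depot→b (12), a→c (3); capacity 12 + 3 = 15.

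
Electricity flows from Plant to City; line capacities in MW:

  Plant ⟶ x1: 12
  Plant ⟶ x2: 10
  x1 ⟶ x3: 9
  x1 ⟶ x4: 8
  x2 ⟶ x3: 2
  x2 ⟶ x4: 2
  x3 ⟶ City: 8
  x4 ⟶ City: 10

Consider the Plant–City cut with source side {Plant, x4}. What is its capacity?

32

Edges leaving {Plant, x4}: Plant→x1 (12), Plant→x2 (10), x4→City (10).
Cut capacity = 12 + 10 + 10 = 32.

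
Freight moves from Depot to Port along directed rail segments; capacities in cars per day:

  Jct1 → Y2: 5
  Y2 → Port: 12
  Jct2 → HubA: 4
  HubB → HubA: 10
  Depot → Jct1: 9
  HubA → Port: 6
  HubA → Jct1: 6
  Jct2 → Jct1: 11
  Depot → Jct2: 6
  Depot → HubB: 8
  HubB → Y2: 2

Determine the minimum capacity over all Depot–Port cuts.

13

Augment Depot→HubB→Y2→Port: bottleneck 2, flow now 2.
Augment Depot→HubB→HubA→Port: bottleneck 6, flow now 8.
Augment Depot→Jct1→Y2→Port: bottleneck 5, flow now 13.
No augmenting path remains; maximum flow = 13.
By max-flow min-cut, the minimum cut capacity equals the max flow.
In the residual graph, reachable from Depot: {Depot, HubB, Jct2, Jct1, HubA}.
Min-cut edges: HubB→Y2 (2), Jct1→Y2 (5), HubA→Port (6); capacity 2 + 5 + 6 = 13.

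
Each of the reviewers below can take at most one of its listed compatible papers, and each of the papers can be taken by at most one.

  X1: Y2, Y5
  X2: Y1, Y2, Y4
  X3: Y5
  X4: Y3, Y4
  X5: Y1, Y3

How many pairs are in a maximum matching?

5

Unit-capacity flow: source→left, listed edges, right→sink; max matching = max flow.
Augmenting path X1→Y2 (+1); matched 1.
Augmenting path X2→Y1 (+1); matched 2.
Augmenting path X3→Y5 (+1); matched 3.
Augmenting path X4→Y3 (+1); matched 4.
Augmenting path X5→Y1→X2→Y4 (+1); matched 5.
No augmenting path remains; maximum matching = 5.
König certificate: {X1, X2, X3, X4, X5} is a vertex cover of size 5 (every listed pair touches it), so no matching can be larger.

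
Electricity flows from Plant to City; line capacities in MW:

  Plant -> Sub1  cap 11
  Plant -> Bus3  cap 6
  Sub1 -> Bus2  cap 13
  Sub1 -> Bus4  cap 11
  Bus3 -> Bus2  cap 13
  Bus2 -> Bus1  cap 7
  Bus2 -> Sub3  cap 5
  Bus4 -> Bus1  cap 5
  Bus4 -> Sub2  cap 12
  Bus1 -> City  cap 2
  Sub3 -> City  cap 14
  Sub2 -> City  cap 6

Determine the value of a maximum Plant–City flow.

13

Augment Plant→Sub1→Bus2→Bus1→City: bottleneck 2, flow now 2.
Augment Plant→Sub1→Bus2→Sub3→City: bottleneck 5, flow now 7.
Augment Plant→Sub1→Bus4→Sub2→City: bottleneck 4, flow now 11.
Augment Plant→Bus3→Bus2→Sub1→Bus4→Sub2→City: bottleneck 2, flow now 13. (uses reverse residual edge)
No augmenting path remains; maximum flow = 13.
In the residual graph, reachable from Plant: {Plant, Sub1, Bus3, Bus2, Bus4, Bus1, Sub2}.
Min-cut edges: Bus2→Sub3 (5), Bus1→City (2), Sub2→City (6); capacity 5 + 2 + 6 = 13.
This cut is saturated, so no flow can exceed 13.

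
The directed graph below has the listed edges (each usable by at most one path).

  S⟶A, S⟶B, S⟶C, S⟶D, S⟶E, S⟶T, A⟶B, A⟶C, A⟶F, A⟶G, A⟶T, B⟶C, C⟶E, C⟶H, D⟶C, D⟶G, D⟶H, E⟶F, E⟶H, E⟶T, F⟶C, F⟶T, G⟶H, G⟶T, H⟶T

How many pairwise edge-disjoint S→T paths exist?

Assign every edge capacity 1; by Menger, the answer equals the max flow.
Path S→T (+1); total 1.
Path S→A→T (+1); total 2.
Path S→E→T (+1); total 3.
Path S→C→H→T (+1); total 4.
Path S→D→G→T (+1); total 5.
Path S→B→C→E→F→T (+1); total 6.
No residual S→T path; max flow = 6.
Certifying cut of size 6: {S→A, S→B, S→C, S→D, S→E, S→T}.

6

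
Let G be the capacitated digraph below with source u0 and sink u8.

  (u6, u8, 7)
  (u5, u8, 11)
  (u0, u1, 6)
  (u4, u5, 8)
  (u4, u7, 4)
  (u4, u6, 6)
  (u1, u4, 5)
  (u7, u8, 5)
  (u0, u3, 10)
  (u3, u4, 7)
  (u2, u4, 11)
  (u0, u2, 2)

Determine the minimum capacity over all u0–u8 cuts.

14

Augment u0→u1→u4→u5→u8: bottleneck 5, flow now 5.
Augment u0→u2→u4→u5→u8: bottleneck 2, flow now 7.
Augment u0→u3→u4→u5→u8: bottleneck 1, flow now 8.
Augment u0→u3→u4→u6→u8: bottleneck 6, flow now 14.
No augmenting path remains; maximum flow = 14.
By max-flow min-cut, the minimum cut capacity equals the max flow.
In the residual graph, reachable from u0: {u0, u1, u3}.
Min-cut edges: u0→u2 (2), u1→u4 (5), u3→u4 (7); capacity 2 + 5 + 7 = 14.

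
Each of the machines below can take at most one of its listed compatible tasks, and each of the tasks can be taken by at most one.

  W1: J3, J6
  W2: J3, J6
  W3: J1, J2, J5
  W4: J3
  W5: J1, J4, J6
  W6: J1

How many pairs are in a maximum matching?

Unit-capacity flow: source→left, listed edges, right→sink; max matching = max flow.
Augmenting path W1→J3 (+1); matched 1.
Augmenting path W2→J6 (+1); matched 2.
Augmenting path W3→J1 (+1); matched 3.
Augmenting path W5→J4 (+1); matched 4.
Augmenting path W6→J1→W3→J2 (+1); matched 5.
No augmenting path remains; maximum matching = 5.
König certificate: {W3, W5, W6, J3, J6} is a vertex cover of size 5 (every listed pair touches it), so no matching can be larger.

5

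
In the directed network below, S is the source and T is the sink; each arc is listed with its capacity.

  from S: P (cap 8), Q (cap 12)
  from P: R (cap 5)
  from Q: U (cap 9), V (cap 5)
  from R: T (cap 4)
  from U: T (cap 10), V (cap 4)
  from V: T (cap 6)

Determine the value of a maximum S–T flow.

16

Augment S→P→R→T: bottleneck 4, flow now 4.
Augment S→Q→U→T: bottleneck 9, flow now 13.
Augment S→Q→V→T: bottleneck 3, flow now 16.
No augmenting path remains; maximum flow = 16.
In the residual graph, reachable from S: {S, P, R}.
Min-cut edges: S→Q (12), R→T (4); capacity 12 + 4 = 16.
This cut is saturated, so no flow can exceed 16.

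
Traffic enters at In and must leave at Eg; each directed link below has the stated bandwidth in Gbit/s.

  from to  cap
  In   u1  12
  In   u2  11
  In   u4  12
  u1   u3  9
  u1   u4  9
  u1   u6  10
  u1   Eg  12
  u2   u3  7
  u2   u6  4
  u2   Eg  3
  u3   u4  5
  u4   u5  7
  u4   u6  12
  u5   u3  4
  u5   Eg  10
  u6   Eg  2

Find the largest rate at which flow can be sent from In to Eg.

24

Augment In→u1→Eg: bottleneck 12, flow now 12.
Augment In→u2→Eg: bottleneck 3, flow now 15.
Augment In→u2→u6→Eg: bottleneck 2, flow now 17.
Augment In→u4→u5→Eg: bottleneck 7, flow now 24.
No augmenting path remains; maximum flow = 24.
In the residual graph, reachable from In: {In, u2, u3, u4, u6}.
Min-cut edges: In→u1 (12), u2→Eg (3), u4→u5 (7), u6→Eg (2); capacity 12 + 3 + 7 + 2 = 24.
This cut is saturated, so no flow can exceed 24.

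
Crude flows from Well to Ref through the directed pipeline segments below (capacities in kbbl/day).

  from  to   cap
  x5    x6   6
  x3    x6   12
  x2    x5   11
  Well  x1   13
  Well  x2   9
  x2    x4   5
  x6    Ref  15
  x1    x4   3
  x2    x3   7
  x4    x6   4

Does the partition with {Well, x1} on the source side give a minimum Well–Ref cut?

Yes — it is a minimum cut (capacity 12).

Given cut capacity: 9 + 3 = 12.
Augment Well→x1→x4→x6→Ref: bottleneck 3, flow now 3.
Augment Well→x2→x3→x6→Ref: bottleneck 7, flow now 10.
Augment Well→x2→x4→x6→Ref: bottleneck 1, flow now 11.
Augment Well→x2→x5→x6→Ref: bottleneck 1, flow now 12.
No augmenting path remains; maximum flow = 12.
Cut capacity 12 equals the max flow, so it is a minimum cut.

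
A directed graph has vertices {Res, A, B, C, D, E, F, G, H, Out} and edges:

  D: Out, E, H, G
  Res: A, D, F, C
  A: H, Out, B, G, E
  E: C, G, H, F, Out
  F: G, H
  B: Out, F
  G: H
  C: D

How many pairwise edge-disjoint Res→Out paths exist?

Assign every edge capacity 1; by Menger, the answer equals the max flow.
Path Res→A→Out (+1); total 1.
Path Res→D→Out (+1); total 2.
Path Res→C→D→E→Out (+1); total 3.
No residual Res→Out path; max flow = 3.
Certifying cut of size 3: {Res→A, Res→C, Res→D}.

3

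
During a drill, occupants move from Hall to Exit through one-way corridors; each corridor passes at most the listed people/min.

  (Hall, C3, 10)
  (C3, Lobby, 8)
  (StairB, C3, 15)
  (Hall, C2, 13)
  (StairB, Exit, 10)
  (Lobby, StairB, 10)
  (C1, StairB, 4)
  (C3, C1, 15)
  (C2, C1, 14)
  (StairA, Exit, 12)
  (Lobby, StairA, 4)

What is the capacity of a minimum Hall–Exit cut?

Augment Hall→C3→C1→StairB→Exit: bottleneck 4, flow now 4.
Augment Hall→C3→Lobby→StairA→Exit: bottleneck 4, flow now 8.
Augment Hall→C3→Lobby→StairB→Exit: bottleneck 2, flow now 10.
Augment Hall→C2→C1→C3→Lobby→StairB→Exit: bottleneck 2, flow now 12. (uses reverse residual edge)
No augmenting path remains; maximum flow = 12.
By max-flow min-cut, the minimum cut capacity equals the max flow.
In the residual graph, reachable from Hall: {Hall, C3, C2, C1}.
Min-cut edges: C3→Lobby (8), C1→StairB (4); capacity 8 + 4 = 12.

12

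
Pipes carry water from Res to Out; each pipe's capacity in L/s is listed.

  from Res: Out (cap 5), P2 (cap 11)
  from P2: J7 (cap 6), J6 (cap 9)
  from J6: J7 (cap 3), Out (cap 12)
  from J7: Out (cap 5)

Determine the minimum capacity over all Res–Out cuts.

16

Augment Res→Out: bottleneck 5, flow now 5.
Augment Res→P2→J6→Out: bottleneck 9, flow now 14.
Augment Res→P2→J7→Out: bottleneck 2, flow now 16.
No augmenting path remains; maximum flow = 16.
By max-flow min-cut, the minimum cut capacity equals the max flow.
In the residual graph, reachable from Res: {Res}.
Min-cut edges: Res→P2 (11), Res→Out (5); capacity 11 + 5 = 16.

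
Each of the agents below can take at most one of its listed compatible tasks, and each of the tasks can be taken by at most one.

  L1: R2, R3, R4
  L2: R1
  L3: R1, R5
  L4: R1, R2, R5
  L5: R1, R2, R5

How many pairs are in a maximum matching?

Unit-capacity flow: source→left, listed edges, right→sink; max matching = max flow.
Augmenting path L1→R2 (+1); matched 1.
Augmenting path L2→R1 (+1); matched 2.
Augmenting path L3→R5 (+1); matched 3.
Augmenting path L4→R2→L1→R3 (+1); matched 4.
No augmenting path remains; maximum matching = 4.
König certificate: {L1, R1, R2, R5} is a vertex cover of size 4 (every listed pair touches it), so no matching can be larger.

4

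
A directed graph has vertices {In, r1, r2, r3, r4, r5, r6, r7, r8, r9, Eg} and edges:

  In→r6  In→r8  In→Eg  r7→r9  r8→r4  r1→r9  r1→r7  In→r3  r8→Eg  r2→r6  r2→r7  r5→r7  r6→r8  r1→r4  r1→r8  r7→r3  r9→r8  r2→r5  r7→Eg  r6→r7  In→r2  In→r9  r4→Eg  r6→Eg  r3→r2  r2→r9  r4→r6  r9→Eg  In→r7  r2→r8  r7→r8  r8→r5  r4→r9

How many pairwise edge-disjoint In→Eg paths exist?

6

Assign every edge capacity 1; by Menger, the answer equals the max flow.
Path In→Eg (+1); total 1.
Path In→r6→Eg (+1); total 2.
Path In→r7→Eg (+1); total 3.
Path In→r8→Eg (+1); total 4.
Path In→r9→Eg (+1); total 5.
Path In→r2→r8→r4→Eg (+1); total 6.
No residual In→Eg path; max flow = 6.
Certifying cut of size 6: {In→Eg, r6→Eg, r7→Eg, r8→Eg, r8→r4, r9→Eg}.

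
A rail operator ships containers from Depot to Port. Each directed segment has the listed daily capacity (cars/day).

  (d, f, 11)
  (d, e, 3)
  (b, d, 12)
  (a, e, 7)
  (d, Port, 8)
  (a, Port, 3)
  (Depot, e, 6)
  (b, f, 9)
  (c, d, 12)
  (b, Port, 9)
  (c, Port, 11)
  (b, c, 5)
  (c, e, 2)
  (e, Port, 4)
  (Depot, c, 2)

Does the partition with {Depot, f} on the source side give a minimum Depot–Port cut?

Given cut capacity: 2 + 6 = 8.
Augment Depot→c→Port: bottleneck 2, flow now 2.
Augment Depot→e→Port: bottleneck 4, flow now 6.
No augmenting path remains; maximum flow = 6.
In the residual graph, reachable from Depot: {Depot, e}.
Min-cut edges: Depot→c (2), e→Port (4); capacity 2 + 4 = 6.
Cut capacity 8 exceeds the max flow 6, so it is not minimum.

No — its capacity is 8, but the minimum cut has capacity 6.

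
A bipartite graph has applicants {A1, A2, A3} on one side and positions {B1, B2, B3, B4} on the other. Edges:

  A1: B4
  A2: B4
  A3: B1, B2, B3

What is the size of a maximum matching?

Unit-capacity flow: source→left, listed edges, right→sink; max matching = max flow.
Augmenting path A1→B4 (+1); matched 1.
Augmenting path A3→B1 (+1); matched 2.
No augmenting path remains; maximum matching = 2.
König certificate: {A3, B4} is a vertex cover of size 2 (every listed pair touches it), so no matching can be larger.

2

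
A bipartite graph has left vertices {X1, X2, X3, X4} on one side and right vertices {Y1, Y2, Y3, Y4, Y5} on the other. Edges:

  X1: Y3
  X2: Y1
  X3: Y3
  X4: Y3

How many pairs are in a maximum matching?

2

Unit-capacity flow: source→left, listed edges, right→sink; max matching = max flow.
Augmenting path X1→Y3 (+1); matched 1.
Augmenting path X2→Y1 (+1); matched 2.
No augmenting path remains; maximum matching = 2.
König certificate: {X2, Y3} is a vertex cover of size 2 (every listed pair touches it), so no matching can be larger.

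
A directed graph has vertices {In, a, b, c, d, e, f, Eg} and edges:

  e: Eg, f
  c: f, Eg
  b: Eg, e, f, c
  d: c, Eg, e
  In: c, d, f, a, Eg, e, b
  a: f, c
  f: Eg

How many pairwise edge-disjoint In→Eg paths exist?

Assign every edge capacity 1; by Menger, the answer equals the max flow.
Path In→Eg (+1); total 1.
Path In→b→Eg (+1); total 2.
Path In→c→Eg (+1); total 3.
Path In→d→Eg (+1); total 4.
Path In→e→Eg (+1); total 5.
Path In→f→Eg (+1); total 6.
No residual In→Eg path; max flow = 6.
Certifying cut of size 6: {In→Eg, In→b, In→d, In→e, c→Eg, f→Eg}.

6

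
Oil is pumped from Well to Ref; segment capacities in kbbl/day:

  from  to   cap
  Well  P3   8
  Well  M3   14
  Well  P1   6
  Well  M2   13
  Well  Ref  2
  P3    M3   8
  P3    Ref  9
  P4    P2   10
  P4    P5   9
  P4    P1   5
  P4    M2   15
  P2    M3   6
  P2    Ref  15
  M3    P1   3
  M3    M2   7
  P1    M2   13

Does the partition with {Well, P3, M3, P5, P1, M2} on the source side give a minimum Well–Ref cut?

No — its capacity is 11, but the minimum cut has capacity 10.

Given cut capacity: 2 + 9 = 11.
Augment Well→Ref: bottleneck 2, flow now 2.
Augment Well→P3→Ref: bottleneck 8, flow now 10.
No augmenting path remains; maximum flow = 10.
In the residual graph, reachable from Well: {Well, M3, P1, M2}.
Min-cut edges: Well→P3 (8), Well→Ref (2); capacity 8 + 2 = 10.
Cut capacity 11 exceeds the max flow 10, so it is not minimum.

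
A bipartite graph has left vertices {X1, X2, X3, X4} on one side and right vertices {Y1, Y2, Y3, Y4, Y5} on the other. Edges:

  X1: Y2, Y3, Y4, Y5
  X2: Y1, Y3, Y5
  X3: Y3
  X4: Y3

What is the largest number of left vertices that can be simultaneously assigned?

Unit-capacity flow: source→left, listed edges, right→sink; max matching = max flow.
Augmenting path X1→Y2 (+1); matched 1.
Augmenting path X2→Y1 (+1); matched 2.
Augmenting path X3→Y3 (+1); matched 3.
No augmenting path remains; maximum matching = 3.
König certificate: {X1, X2, Y3} is a vertex cover of size 3 (every listed pair touches it), so no matching can be larger.

3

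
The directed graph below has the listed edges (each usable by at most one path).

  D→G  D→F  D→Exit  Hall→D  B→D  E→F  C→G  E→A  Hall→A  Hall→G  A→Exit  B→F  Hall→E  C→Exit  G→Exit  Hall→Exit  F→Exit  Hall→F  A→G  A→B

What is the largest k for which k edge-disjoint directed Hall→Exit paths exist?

Assign every edge capacity 1; by Menger, the answer equals the max flow.
Path Hall→Exit (+1); total 1.
Path Hall→A→Exit (+1); total 2.
Path Hall→D→Exit (+1); total 3.
Path Hall→F→Exit (+1); total 4.
Path Hall→G→Exit (+1); total 5.
No residual Hall→Exit path; max flow = 5.
Certifying cut of size 5: {A→Exit, D→Exit, F→Exit, G→Exit, Hall→Exit}.

5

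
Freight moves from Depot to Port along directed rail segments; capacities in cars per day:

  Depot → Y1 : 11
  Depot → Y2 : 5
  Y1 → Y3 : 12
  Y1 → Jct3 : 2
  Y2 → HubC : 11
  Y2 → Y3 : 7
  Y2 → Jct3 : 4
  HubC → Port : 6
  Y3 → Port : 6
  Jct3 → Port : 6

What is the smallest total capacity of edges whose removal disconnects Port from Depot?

13

Augment Depot→Y1→Y3→Port: bottleneck 6, flow now 6.
Augment Depot→Y1→Jct3→Port: bottleneck 2, flow now 8.
Augment Depot→Y2→HubC→Port: bottleneck 5, flow now 13.
No augmenting path remains; maximum flow = 13.
By max-flow min-cut, the minimum cut capacity equals the max flow.
In the residual graph, reachable from Depot: {Depot, Y1, Y3}.
Min-cut edges: Depot→Y2 (5), Y1→Jct3 (2), Y3→Port (6); capacity 5 + 2 + 6 = 13.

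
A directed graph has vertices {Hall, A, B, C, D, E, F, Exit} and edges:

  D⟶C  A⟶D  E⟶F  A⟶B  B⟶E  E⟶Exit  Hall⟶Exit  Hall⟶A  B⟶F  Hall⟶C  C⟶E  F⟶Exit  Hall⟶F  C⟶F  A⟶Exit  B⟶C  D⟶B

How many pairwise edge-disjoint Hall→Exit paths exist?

4

Assign every edge capacity 1; by Menger, the answer equals the max flow.
Path Hall→Exit (+1); total 1.
Path Hall→A→Exit (+1); total 2.
Path Hall→F→Exit (+1); total 3.
Path Hall→C→E→Exit (+1); total 4.
No residual Hall→Exit path; max flow = 4.
Certifying cut of size 4: {Hall→A, Hall→C, Hall→Exit, Hall→F}.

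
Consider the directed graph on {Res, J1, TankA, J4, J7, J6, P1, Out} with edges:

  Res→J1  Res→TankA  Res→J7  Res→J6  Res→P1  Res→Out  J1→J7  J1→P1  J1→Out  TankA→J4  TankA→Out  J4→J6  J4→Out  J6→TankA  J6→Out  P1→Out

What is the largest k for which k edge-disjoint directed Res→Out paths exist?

Assign every edge capacity 1; by Menger, the answer equals the max flow.
Path Res→Out (+1); total 1.
Path Res→J1→Out (+1); total 2.
Path Res→TankA→Out (+1); total 3.
Path Res→J6→Out (+1); total 4.
Path Res→P1→Out (+1); total 5.
No residual Res→Out path; max flow = 5.
Certifying cut of size 5: {Res→J1, Res→J6, Res→Out, Res→P1, Res→TankA}.

5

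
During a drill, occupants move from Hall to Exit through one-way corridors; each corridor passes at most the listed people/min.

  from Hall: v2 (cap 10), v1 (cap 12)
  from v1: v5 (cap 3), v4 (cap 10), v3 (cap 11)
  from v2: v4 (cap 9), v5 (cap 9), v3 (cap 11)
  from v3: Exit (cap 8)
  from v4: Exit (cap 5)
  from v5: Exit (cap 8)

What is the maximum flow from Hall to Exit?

Augment Hall→v1→v3→Exit: bottleneck 8, flow now 8.
Augment Hall→v1→v4→Exit: bottleneck 4, flow now 12.
Augment Hall→v2→v4→Exit: bottleneck 1, flow now 13.
Augment Hall→v2→v5→Exit: bottleneck 8, flow now 21.
No augmenting path remains; maximum flow = 21.
In the residual graph, reachable from Hall: {Hall, v1, v2, v3, v4, v5}.
Min-cut edges: v3→Exit (8), v4→Exit (5), v5→Exit (8); capacity 8 + 5 + 8 = 21.
This cut is saturated, so no flow can exceed 21.

21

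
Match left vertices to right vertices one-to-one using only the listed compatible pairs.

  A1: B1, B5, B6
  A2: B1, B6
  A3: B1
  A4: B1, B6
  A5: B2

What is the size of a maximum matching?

4

Unit-capacity flow: source→left, listed edges, right→sink; max matching = max flow.
Augmenting path A1→B1 (+1); matched 1.
Augmenting path A2→B6 (+1); matched 2.
Augmenting path A5→B2 (+1); matched 3.
Augmenting path A3→B1→A1→B5 (+1); matched 4.
No augmenting path remains; maximum matching = 4.
König certificate: {A1, A5, B1, B6} is a vertex cover of size 4 (every listed pair touches it), so no matching can be larger.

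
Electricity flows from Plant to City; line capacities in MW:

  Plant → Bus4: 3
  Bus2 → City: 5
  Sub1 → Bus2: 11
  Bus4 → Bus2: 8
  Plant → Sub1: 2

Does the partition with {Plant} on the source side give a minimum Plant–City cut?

Yes — it is a minimum cut (capacity 5).

Given cut capacity: 3 + 2 = 5.
Augment Plant→Bus4→Bus2→City: bottleneck 3, flow now 3.
Augment Plant→Sub1→Bus2→City: bottleneck 2, flow now 5.
No augmenting path remains; maximum flow = 5.
Cut capacity 5 equals the max flow, so it is a minimum cut.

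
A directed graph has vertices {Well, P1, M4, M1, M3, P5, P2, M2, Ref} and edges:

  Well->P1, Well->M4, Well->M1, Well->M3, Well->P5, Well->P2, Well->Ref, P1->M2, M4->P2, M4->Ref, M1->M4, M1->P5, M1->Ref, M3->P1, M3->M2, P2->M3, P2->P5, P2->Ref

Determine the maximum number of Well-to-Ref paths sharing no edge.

Assign every edge capacity 1; by Menger, the answer equals the max flow.
Path Well→Ref (+1); total 1.
Path Well→M4→Ref (+1); total 2.
Path Well→M1→Ref (+1); total 3.
Path Well→P2→Ref (+1); total 4.
No residual Well→Ref path; max flow = 4.
Certifying cut of size 4: {Well→M1, Well→M4, Well→P2, Well→Ref}.

4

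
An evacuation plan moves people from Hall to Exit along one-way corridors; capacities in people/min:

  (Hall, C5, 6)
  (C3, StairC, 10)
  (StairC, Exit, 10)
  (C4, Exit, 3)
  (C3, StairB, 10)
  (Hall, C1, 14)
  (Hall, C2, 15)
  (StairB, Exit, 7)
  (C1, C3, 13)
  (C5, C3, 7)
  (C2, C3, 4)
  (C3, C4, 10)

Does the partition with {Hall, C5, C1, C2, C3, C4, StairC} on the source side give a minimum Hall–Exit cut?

No — its capacity is 23, but the minimum cut has capacity 20.

Given cut capacity: 10 + 3 + 10 = 23.
Augment Hall→C5→C3→C4→Exit: bottleneck 3, flow now 3.
Augment Hall→C5→C3→StairC→Exit: bottleneck 3, flow now 6.
Augment Hall→C1→C3→StairC→Exit: bottleneck 7, flow now 13.
Augment Hall→C1→C3→StairB→Exit: bottleneck 6, flow now 19.
Augment Hall→C2→C3→StairB→Exit: bottleneck 1, flow now 20.
No augmenting path remains; maximum flow = 20.
In the residual graph, reachable from Hall: {Hall, C5, C1, C2, C3, C4, StairB}.
Min-cut edges: C3→StairC (10), C4→Exit (3), StairB→Exit (7); capacity 10 + 3 + 7 = 20.
Cut capacity 23 exceeds the max flow 20, so it is not minimum.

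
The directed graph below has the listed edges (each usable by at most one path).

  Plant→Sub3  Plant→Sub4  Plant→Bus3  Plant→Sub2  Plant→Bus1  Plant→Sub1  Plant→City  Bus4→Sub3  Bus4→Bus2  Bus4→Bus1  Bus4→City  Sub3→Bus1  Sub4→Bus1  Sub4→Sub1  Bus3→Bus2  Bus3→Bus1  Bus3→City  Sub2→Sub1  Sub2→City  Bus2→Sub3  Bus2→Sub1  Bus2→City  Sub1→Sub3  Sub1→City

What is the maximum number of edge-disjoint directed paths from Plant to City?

Assign every edge capacity 1; by Menger, the answer equals the max flow.
Path Plant→City (+1); total 1.
Path Plant→Bus3→City (+1); total 2.
Path Plant→Sub2→City (+1); total 3.
Path Plant→Sub1→City (+1); total 4.
No residual Plant→City path; max flow = 4.
Certifying cut of size 4: {Plant→Bus3, Plant→City, Plant→Sub2, Sub1→City}.

4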